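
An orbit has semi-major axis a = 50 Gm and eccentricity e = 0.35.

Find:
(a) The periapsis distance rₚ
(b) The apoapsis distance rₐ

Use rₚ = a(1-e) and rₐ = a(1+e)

Convert to SI: a = 50 Gm = 5e+10 m.
(a) rₚ = a(1 − e) = 5e+10 · (1 − 0.35) = 5e+10 · 0.65 ≈ 3.25e+10 m = 32.5 Gm.
(b) rₐ = a(1 + e) = 5e+10 · (1 + 0.35) = 5e+10 · 1.35 ≈ 6.75e+10 m = 67.5 Gm.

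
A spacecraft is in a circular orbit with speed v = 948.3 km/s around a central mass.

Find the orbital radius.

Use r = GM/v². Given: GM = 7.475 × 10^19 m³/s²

Convert to SI: v = 948.3 km/s = 948300 m/s.
For a circular orbit, v² = GM / r, so r = GM / v².
r = 7.475e+19 / (948300)² m ≈ 8.312e+07 m = 83.12 Mm.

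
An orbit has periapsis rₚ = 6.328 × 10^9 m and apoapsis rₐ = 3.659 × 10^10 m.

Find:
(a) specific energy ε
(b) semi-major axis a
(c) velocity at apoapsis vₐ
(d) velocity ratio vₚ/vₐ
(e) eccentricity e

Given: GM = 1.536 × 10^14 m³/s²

(a) With a = (rₚ + rₐ)/2 = 2.1459e+10 m, ε = −GM/(2a) = −1.536e+14/(2 · 2.1459e+10) J/kg ≈ -3579 J/kg
(b) a = (rₚ + rₐ)/2 = (6.328e+09 + 3.659e+10)/2 ≈ 2.146e+10 m
(c) With a = (rₚ + rₐ)/2 = 2.1459e+10 m, vₐ = √(GM (2/rₐ − 1/a)) = √(1.536e+14 · (2/3.659e+10 − 1/2.1459e+10)) m/s ≈ 35.18 m/s
(d) Conservation of angular momentum (rₚvₚ = rₐvₐ) gives vₚ/vₐ = rₐ/rₚ = 3.659e+10/6.328e+09 ≈ 5.782
(e) e = (rₐ − rₚ)/(rₐ + rₚ) = (3.659e+10 − 6.328e+09)/(3.659e+10 + 6.328e+09) ≈ 0.7051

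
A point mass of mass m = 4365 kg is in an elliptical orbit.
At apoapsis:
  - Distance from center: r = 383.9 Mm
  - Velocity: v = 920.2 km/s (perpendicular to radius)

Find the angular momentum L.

Convert to SI: r = 383.9 Mm = 3.839e+08 m; v = 920.2 km/s = 920200 m/s.
Since v is perpendicular to r, L = m · v · r.
L = 4365 · 920200 · 3.839e+08 kg·m²/s ≈ 1.542e+18 kg·m²/s.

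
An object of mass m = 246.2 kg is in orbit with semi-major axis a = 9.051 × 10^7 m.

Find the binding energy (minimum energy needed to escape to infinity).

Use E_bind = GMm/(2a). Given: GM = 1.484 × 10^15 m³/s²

Total orbital energy is E = −GMm/(2a); binding energy is E_bind = −E = GMm/(2a).
E_bind = 1.484e+15 · 246.2 / (2 · 9.051e+07) J ≈ 2.018e+09 J = 2.018 GJ.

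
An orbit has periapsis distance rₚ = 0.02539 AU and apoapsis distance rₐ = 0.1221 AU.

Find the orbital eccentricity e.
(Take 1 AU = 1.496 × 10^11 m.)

Convert to SI: rₚ = 0.02539 AU = 3.79834e+09 m; rₐ = 0.1221 AU = 1.82662e+10 m.
e = (rₐ − rₚ) / (rₐ + rₚ).
e = (1.82662e+10 − 3.79834e+09) / (1.82662e+10 + 3.79834e+09) = 1.44678e+10 / 2.20645e+10 ≈ 0.6557.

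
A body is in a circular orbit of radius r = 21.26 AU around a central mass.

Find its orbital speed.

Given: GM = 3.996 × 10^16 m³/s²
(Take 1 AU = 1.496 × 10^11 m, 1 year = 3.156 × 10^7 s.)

Convert to SI: r = 21.26 AU = 3.1805e+12 m.
For a circular orbit, gravity supplies the centripetal force, so v = √(GM / r).
v = √(3.996e+16 / 3.1805e+12) m/s ≈ 112.1 m/s = 0.02365 AU/year.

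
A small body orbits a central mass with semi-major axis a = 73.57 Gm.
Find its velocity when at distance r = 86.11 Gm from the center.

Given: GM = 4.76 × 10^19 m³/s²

Convert to SI: a = 73.57 Gm = 7.357e+10 m; r = 86.11 Gm = 8.611e+10 m.
Vis-viva: v = √(GM · (2/r − 1/a)).
2/r − 1/a = 2/8.611e+10 − 1/7.357e+10 = 9.63361e-12 m⁻¹.
v = √(4.76e+19 · 9.63361e-12) m/s ≈ 2.141e+04 m/s = 21.41 km/s.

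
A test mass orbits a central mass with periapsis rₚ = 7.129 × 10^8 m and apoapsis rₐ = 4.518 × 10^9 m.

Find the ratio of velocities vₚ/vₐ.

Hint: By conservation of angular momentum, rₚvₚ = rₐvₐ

Conservation of angular momentum gives rₚvₚ = rₐvₐ, so vₚ/vₐ = rₐ/rₚ.
vₚ/vₐ = 4.518e+09 / 7.129e+08 ≈ 6.337.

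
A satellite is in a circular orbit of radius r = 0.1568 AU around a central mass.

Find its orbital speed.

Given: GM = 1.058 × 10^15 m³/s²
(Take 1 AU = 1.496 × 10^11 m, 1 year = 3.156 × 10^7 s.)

Convert to SI: r = 0.1568 AU = 2.34573e+10 m.
For a circular orbit, gravity supplies the centripetal force, so v = √(GM / r).
v = √(1.058e+15 / 2.34573e+10) m/s ≈ 212.4 m/s = 0.0448 AU/year.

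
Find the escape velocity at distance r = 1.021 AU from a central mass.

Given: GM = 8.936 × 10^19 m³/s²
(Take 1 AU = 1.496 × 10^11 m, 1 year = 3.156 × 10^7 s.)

Convert to SI: r = 1.021 AU = 1.52742e+11 m.
Escape velocity comes from setting total energy to zero: ½v² − GM/r = 0 ⇒ v_esc = √(2GM / r).
v_esc = √(2 · 8.936e+19 / 1.52742e+11) m/s ≈ 3.421e+04 m/s = 7.216 AU/year.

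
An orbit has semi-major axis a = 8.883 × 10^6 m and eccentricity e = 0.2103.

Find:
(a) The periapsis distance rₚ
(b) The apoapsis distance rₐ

(a) rₚ = a(1 − e) = 8.883e+06 · (1 − 0.2103) = 8.883e+06 · 0.7897 ≈ 7.015e+06 m = 7.015 × 10^6 m.
(b) rₐ = a(1 + e) = 8.883e+06 · (1 + 0.2103) = 8.883e+06 · 1.2103 ≈ 1.075e+07 m = 1.075 × 10^7 m.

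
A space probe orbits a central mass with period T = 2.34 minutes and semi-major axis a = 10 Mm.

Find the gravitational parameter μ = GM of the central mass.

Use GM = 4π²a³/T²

Convert to SI: T = 2.34 minutes = 140.4 s; a = 10 Mm = 1e+07 m.
GM = 4π² · a³ / T².
GM = 4π² · (1e+07)³ / (140.4)² m³/s² ≈ 2.003e+18 m³/s² = 2.003 × 10^18 m³/s².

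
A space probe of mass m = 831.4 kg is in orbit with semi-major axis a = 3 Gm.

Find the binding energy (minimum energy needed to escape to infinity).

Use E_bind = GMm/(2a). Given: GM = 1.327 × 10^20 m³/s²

Convert to SI: a = 3 Gm = 3e+09 m.
Total orbital energy is E = −GMm/(2a); binding energy is E_bind = −E = GMm/(2a).
E_bind = 1.327e+20 · 831.4 / (2 · 3e+09) J ≈ 1.839e+13 J = 18.39 TJ.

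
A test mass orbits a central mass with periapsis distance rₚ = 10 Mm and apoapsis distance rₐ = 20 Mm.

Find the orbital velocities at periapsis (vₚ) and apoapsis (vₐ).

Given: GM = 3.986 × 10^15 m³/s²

Convert to SI: rₚ = 10 Mm = 1e+07 m; rₐ = 20 Mm = 2e+07 m.
Use the vis-viva equation v² = GM(2/r − 1/a) with a = (rₚ + rₐ)/2 = (1e+07 + 2e+07)/2 = 1.5e+07 m.
vₚ = √(GM · (2/rₚ − 1/a)) = √(3.986e+15 · (2/1e+07 − 1/1.5e+07)) m/s ≈ 2.305e+04 m/s = 23.05 km/s.
vₐ = √(GM · (2/rₐ − 1/a)) = √(3.986e+15 · (2/2e+07 − 1/1.5e+07)) m/s ≈ 1.153e+04 m/s = 11.53 km/s.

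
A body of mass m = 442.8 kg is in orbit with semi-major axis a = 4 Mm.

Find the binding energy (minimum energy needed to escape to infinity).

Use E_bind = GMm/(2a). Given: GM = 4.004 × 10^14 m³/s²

Convert to SI: a = 4 Mm = 4e+06 m.
Total orbital energy is E = −GMm/(2a); binding energy is E_bind = −E = GMm/(2a).
E_bind = 4.004e+14 · 442.8 / (2 · 4e+06) J ≈ 2.216e+10 J = 22.16 GJ.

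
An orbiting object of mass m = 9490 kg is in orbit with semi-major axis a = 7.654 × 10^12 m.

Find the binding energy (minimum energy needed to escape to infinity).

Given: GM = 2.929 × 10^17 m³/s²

Total orbital energy is E = −GMm/(2a); binding energy is E_bind = −E = GMm/(2a).
E_bind = 2.929e+17 · 9490 / (2 · 7.654e+12) J ≈ 1.816e+08 J = 181.6 MJ.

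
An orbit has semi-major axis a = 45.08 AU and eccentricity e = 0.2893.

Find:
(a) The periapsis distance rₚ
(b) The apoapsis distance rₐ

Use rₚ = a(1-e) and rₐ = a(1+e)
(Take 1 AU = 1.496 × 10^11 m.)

Convert to SI: a = 45.08 AU = 6.74397e+12 m.
(a) rₚ = a(1 − e) = 6.74397e+12 · (1 − 0.2893) = 6.74397e+12 · 0.7107 ≈ 4.793e+12 m = 32.04 AU.
(b) rₐ = a(1 + e) = 6.74397e+12 · (1 + 0.2893) = 6.74397e+12 · 1.2893 ≈ 8.695e+12 m = 58.12 AU.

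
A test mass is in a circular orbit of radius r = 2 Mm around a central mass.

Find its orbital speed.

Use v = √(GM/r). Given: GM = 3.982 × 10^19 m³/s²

Convert to SI: r = 2 Mm = 2e+06 m.
For a circular orbit, gravity supplies the centripetal force, so v = √(GM / r).
v = √(3.982e+19 / 2e+06) m/s ≈ 4.462e+06 m/s = 4462 km/s.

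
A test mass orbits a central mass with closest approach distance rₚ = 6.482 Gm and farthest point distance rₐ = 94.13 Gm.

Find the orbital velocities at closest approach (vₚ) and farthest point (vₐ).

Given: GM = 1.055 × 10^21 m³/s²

Convert to SI: rₚ = 6.482 Gm = 6.482e+09 m; rₐ = 94.13 Gm = 9.413e+10 m.
Use the vis-viva equation v² = GM(2/r − 1/a) with a = (rₚ + rₐ)/2 = (6.482e+09 + 9.413e+10)/2 = 5.0306e+10 m.
vₚ = √(GM · (2/rₚ − 1/a)) = √(1.055e+21 · (2/6.482e+09 − 1/5.0306e+10)) m/s ≈ 5.519e+05 m/s = 551.9 km/s.
vₐ = √(GM · (2/rₐ − 1/a)) = √(1.055e+21 · (2/9.413e+10 − 1/5.0306e+10)) m/s ≈ 3.8e+04 m/s = 38 km/s.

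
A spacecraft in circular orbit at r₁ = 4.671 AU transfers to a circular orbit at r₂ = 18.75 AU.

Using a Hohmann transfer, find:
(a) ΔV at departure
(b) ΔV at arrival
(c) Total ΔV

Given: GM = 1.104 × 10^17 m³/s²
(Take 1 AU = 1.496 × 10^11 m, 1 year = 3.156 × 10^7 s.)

Convert to SI: r₁ = 4.671 AU = 6.98782e+11 m; r₂ = 18.75 AU = 2.805e+12 m.
Transfer semi-major axis: a_t = (r₁ + r₂)/2 = (6.98782e+11 + 2.805e+12)/2 = 1.75189e+12 m.
Circular speeds: v₁ = √(GM/r₁) = 397.479 m/s, v₂ = √(GM/r₂) = 198.389 m/s.
Transfer speeds (vis-viva v² = GM(2/r − 1/a_t)): v₁ᵗ = 502.952 m/s, v₂ᵗ = 125.295 m/s.
(a) ΔV₁ = |v₁ᵗ − v₁| ≈ 105.5 m/s = 0.02225 AU/year.
(b) ΔV₂ = |v₂ − v₂ᵗ| ≈ 73.09 m/s = 0.01542 AU/year.
(c) ΔV_total = ΔV₁ + ΔV₂ ≈ 178.6 m/s = 0.03767 AU/year.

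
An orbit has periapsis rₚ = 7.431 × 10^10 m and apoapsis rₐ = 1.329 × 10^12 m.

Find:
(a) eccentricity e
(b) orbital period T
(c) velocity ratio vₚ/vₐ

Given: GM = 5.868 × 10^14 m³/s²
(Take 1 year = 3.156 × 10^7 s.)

(a) e = (rₐ − rₚ)/(rₐ + rₚ) = (1.329e+12 − 7.431e+10)/(1.329e+12 + 7.431e+10) ≈ 0.8941
(b) With a = (rₚ + rₐ)/2 = 7.01655e+11 m, T = 2π √(a³/GM) = 2π √((7.01655e+11)³/5.868e+14) s ≈ 1.524e+11 s
(c) Conservation of angular momentum (rₚvₚ = rₐvₐ) gives vₚ/vₐ = rₐ/rₚ = 1.329e+12/7.431e+10 ≈ 17.88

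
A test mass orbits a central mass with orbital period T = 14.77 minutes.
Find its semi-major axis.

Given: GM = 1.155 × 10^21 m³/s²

Convert to SI: T = 14.77 minutes = 886.2 s.
Invert Kepler's third law: a = (GM · T² / (4π²))^(1/3).
Substituting T = 886.2 s and GM = 1.155e+21 m³/s²:
a = (1.155e+21 · (886.2)² / (4π²))^(1/3) m
a ≈ 2.843e+08 m = 284.3 Mm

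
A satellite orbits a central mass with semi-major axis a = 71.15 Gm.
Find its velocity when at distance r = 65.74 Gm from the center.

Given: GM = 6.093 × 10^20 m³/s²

Convert to SI: a = 71.15 Gm = 7.115e+10 m; r = 65.74 Gm = 6.574e+10 m.
Vis-viva: v = √(GM · (2/r − 1/a)).
2/r − 1/a = 2/6.574e+10 − 1/7.115e+10 = 1.63681e-11 m⁻¹.
v = √(6.093e+20 · 1.63681e-11) m/s ≈ 9.987e+04 m/s = 99.87 km/s.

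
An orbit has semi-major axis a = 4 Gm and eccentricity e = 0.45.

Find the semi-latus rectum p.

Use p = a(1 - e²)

Convert to SI: a = 4 Gm = 4e+09 m.
p = a (1 − e²).
p = 4e+09 · (1 − (0.45)²) = 4e+09 · 0.7975 ≈ 3.19e+09 m = 3.19 Gm.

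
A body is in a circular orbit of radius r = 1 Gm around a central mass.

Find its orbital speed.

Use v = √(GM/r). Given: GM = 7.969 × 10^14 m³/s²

Convert to SI: r = 1 Gm = 1e+09 m.
For a circular orbit, gravity supplies the centripetal force, so v = √(GM / r).
v = √(7.969e+14 / 1e+09) m/s ≈ 892.7 m/s = 892.7 m/s.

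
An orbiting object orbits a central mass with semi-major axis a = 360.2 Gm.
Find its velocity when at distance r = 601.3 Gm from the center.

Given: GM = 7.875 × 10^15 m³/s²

Convert to SI: a = 360.2 Gm = 3.602e+11 m; r = 601.3 Gm = 6.013e+11 m.
Vis-viva: v = √(GM · (2/r − 1/a)).
2/r − 1/a = 2/6.013e+11 − 1/3.602e+11 = 5.49891e-13 m⁻¹.
v = √(7.875e+15 · 5.49891e-13) m/s ≈ 65.81 m/s = 65.81 m/s.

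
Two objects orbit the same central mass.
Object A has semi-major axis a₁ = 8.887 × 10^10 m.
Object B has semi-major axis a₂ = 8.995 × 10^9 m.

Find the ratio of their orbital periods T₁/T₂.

From Kepler's third law, (T₁/T₂)² = (a₁/a₂)³, so T₁/T₂ = (a₁/a₂)^(3/2).
a₁/a₂ = 8.887e+10 / 8.995e+09 = 9.87993.
T₁/T₂ = (9.87993)^(3/2) ≈ 31.05.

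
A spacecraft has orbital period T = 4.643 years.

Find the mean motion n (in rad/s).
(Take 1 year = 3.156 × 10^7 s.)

Convert to SI: T = 4.643 years = 1.46533e+08 s.
n = 2π / T.
n = 2π / 1.46533e+08 s ≈ 4.288e-08 rad/s.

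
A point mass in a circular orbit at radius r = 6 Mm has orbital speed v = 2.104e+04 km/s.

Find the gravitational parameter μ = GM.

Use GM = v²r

Convert to SI: r = 6 Mm = 6e+06 m; v = 2.104e+04 km/s = 2.104e+07 m/s.
For a circular orbit v² = GM/r, so GM = v² · r.
GM = (2.104e+07)² · 6e+06 m³/s² ≈ 2.656e+21 m³/s² = 2.656 × 10^21 m³/s².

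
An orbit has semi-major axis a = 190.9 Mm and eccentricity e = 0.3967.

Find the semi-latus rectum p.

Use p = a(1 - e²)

Convert to SI: a = 190.9 Mm = 1.909e+08 m.
p = a (1 − e²).
p = 1.909e+08 · (1 − (0.3967)²) = 1.909e+08 · 0.842629 ≈ 1.609e+08 m = 160.9 Mm.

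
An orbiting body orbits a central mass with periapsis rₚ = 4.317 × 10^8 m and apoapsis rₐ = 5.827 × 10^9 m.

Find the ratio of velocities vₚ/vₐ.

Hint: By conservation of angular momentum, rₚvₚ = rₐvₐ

Conservation of angular momentum gives rₚvₚ = rₐvₐ, so vₚ/vₐ = rₐ/rₚ.
vₚ/vₐ = 5.827e+09 / 4.317e+08 ≈ 13.5.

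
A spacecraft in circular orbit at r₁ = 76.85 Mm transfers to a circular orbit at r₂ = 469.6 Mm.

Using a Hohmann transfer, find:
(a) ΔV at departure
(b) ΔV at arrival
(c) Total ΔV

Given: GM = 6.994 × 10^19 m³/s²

Convert to SI: r₁ = 76.85 Mm = 7.685e+07 m; r₂ = 469.6 Mm = 4.696e+08 m.
Transfer semi-major axis: a_t = (r₁ + r₂)/2 = (7.685e+07 + 4.696e+08)/2 = 2.73225e+08 m.
Circular speeds: v₁ = √(GM/r₁) = 953984 m/s, v₂ = √(GM/r₂) = 385921 m/s.
Transfer speeds (vis-viva v² = GM(2/r − 1/a_t)): v₁ᵗ = 1.25068e+06 m/s, v₂ᵗ = 204673 m/s.
(a) ΔV₁ = |v₁ᵗ − v₁| ≈ 2.967e+05 m/s = 296.7 km/s.
(b) ΔV₂ = |v₂ − v₂ᵗ| ≈ 1.812e+05 m/s = 181.2 km/s.
(c) ΔV_total = ΔV₁ + ΔV₂ ≈ 4.779e+05 m/s = 477.9 km/s.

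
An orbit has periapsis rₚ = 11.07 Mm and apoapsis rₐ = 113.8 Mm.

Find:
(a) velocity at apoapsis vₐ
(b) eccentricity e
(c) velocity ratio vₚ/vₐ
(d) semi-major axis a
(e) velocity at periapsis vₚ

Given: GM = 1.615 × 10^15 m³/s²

Convert to SI: rₚ = 11.07 Mm = 1.107e+07 m; rₐ = 113.8 Mm = 1.138e+08 m.
(a) With a = (rₚ + rₐ)/2 = 6.2435e+07 m, vₐ = √(GM (2/rₐ − 1/a)) = √(1.615e+15 · (2/1.138e+08 − 1/6.2435e+07)) m/s ≈ 1586 m/s
(b) e = (rₐ − rₚ)/(rₐ + rₚ) = (1.138e+08 − 1.107e+07)/(1.138e+08 + 1.107e+07) ≈ 0.8227
(c) Conservation of angular momentum (rₚvₚ = rₐvₐ) gives vₚ/vₐ = rₐ/rₚ = 1.138e+08/1.107e+07 ≈ 10.28
(d) a = (rₚ + rₐ)/2 = (1.107e+07 + 1.138e+08)/2 ≈ 6.244e+07 m
(e) With a = (rₚ + rₐ)/2 = 6.2435e+07 m, vₚ = √(GM (2/rₚ − 1/a)) = √(1.615e+15 · (2/1.107e+07 − 1/6.2435e+07)) m/s ≈ 1.631e+04 m/s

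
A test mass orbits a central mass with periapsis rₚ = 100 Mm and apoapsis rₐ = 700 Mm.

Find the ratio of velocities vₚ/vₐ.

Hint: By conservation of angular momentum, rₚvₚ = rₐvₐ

Convert to SI: rₚ = 100 Mm = 1e+08 m; rₐ = 700 Mm = 7e+08 m.
Conservation of angular momentum gives rₚvₚ = rₐvₐ, so vₚ/vₐ = rₐ/rₚ.
vₚ/vₐ = 7e+08 / 1e+08 ≈ 7.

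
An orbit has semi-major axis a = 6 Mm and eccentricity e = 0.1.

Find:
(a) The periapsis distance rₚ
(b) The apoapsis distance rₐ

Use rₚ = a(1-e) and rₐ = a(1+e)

Convert to SI: a = 6 Mm = 6e+06 m.
(a) rₚ = a(1 − e) = 6e+06 · (1 − 0.1) = 6e+06 · 0.9 ≈ 5.4e+06 m = 5.4 Mm.
(b) rₐ = a(1 + e) = 6e+06 · (1 + 0.1) = 6e+06 · 1.1 ≈ 6.6e+06 m = 6.6 Mm.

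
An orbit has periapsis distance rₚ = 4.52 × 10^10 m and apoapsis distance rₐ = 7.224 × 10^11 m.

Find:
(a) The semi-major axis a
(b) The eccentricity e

(a) a = (rₚ + rₐ) / 2 = (4.52e+10 + 7.224e+11) / 2 ≈ 3.838e+11 m = 3.838 × 10^11 m.
(b) e = (rₐ − rₚ) / (rₐ + rₚ) = (7.224e+11 − 4.52e+10) / (7.224e+11 + 4.52e+10) ≈ 0.8822.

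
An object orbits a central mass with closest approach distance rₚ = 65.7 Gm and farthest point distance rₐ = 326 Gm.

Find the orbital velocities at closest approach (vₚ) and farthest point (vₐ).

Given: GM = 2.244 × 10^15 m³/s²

Convert to SI: rₚ = 65.7 Gm = 6.57e+10 m; rₐ = 326 Gm = 3.26e+11 m.
Use the vis-viva equation v² = GM(2/r − 1/a) with a = (rₚ + rₐ)/2 = (6.57e+10 + 3.26e+11)/2 = 1.9585e+11 m.
vₚ = √(GM · (2/rₚ − 1/a)) = √(2.244e+15 · (2/6.57e+10 − 1/1.9585e+11)) m/s ≈ 238.4 m/s = 238.4 m/s.
vₐ = √(GM · (2/rₐ − 1/a)) = √(2.244e+15 · (2/3.26e+11 − 1/1.9585e+11)) m/s ≈ 48.05 m/s = 48.05 m/s.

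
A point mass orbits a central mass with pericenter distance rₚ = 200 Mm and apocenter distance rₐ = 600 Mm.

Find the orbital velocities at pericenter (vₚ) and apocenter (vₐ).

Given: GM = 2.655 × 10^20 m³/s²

Convert to SI: rₚ = 200 Mm = 2e+08 m; rₐ = 600 Mm = 6e+08 m.
Use the vis-viva equation v² = GM(2/r − 1/a) with a = (rₚ + rₐ)/2 = (2e+08 + 6e+08)/2 = 4e+08 m.
vₚ = √(GM · (2/rₚ − 1/a)) = √(2.655e+20 · (2/2e+08 − 1/4e+08)) m/s ≈ 1.411e+06 m/s = 1411 km/s.
vₐ = √(GM · (2/rₐ − 1/a)) = √(2.655e+20 · (2/6e+08 − 1/4e+08)) m/s ≈ 4.704e+05 m/s = 470.4 km/s.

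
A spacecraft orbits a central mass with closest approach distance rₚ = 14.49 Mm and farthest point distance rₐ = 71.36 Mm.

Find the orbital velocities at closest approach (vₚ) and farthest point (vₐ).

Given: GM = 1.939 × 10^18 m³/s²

Convert to SI: rₚ = 14.49 Mm = 1.449e+07 m; rₐ = 71.36 Mm = 7.136e+07 m.
Use the vis-viva equation v² = GM(2/r − 1/a) with a = (rₚ + rₐ)/2 = (1.449e+07 + 7.136e+07)/2 = 4.2925e+07 m.
vₚ = √(GM · (2/rₚ − 1/a)) = √(1.939e+18 · (2/1.449e+07 − 1/4.2925e+07)) m/s ≈ 4.717e+05 m/s = 471.7 km/s.
vₐ = √(GM · (2/rₐ − 1/a)) = √(1.939e+18 · (2/7.136e+07 − 1/4.2925e+07)) m/s ≈ 9.577e+04 m/s = 95.77 km/s.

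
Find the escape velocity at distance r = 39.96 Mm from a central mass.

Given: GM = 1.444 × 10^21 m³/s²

Convert to SI: r = 39.96 Mm = 3.996e+07 m.
Escape velocity comes from setting total energy to zero: ½v² − GM/r = 0 ⇒ v_esc = √(2GM / r).
v_esc = √(2 · 1.444e+21 / 3.996e+07) m/s ≈ 8.501e+06 m/s = 8501 km/s.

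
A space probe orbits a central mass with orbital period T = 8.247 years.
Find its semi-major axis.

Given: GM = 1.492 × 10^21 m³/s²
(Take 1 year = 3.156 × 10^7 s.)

Convert to SI: T = 8.247 years = 2.60275e+08 s.
Invert Kepler's third law: a = (GM · T² / (4π²))^(1/3).
Substituting T = 2.60275e+08 s and GM = 1.492e+21 m³/s²:
a = (1.492e+21 · (2.60275e+08)² / (4π²))^(1/3) m
a ≈ 1.368e+12 m = 1.368 × 10^12 m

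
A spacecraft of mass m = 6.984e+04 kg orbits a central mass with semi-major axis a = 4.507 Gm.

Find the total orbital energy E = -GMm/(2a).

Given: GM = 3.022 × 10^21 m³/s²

Convert to SI: a = 4.507 Gm = 4.507e+09 m.
E = −GMm / (2a).
E = −3.022e+21 · 6.984e+04 / (2 · 4.507e+09) J ≈ -2.341e+16 J = -23.41 PJ.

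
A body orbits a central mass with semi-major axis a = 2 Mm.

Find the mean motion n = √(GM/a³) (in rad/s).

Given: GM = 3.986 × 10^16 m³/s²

Convert to SI: a = 2 Mm = 2e+06 m.
n = √(GM / a³).
n = √(3.986e+16 / (2e+06)³) rad/s ≈ 0.07059 rad/s.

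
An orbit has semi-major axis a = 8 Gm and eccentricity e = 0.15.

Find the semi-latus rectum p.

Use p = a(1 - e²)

Convert to SI: a = 8 Gm = 8e+09 m.
p = a (1 − e²).
p = 8e+09 · (1 − (0.15)²) = 8e+09 · 0.9775 ≈ 7.82e+09 m = 7.82 Gm.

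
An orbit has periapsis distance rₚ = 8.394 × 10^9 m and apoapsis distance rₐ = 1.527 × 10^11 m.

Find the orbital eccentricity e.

e = (rₐ − rₚ) / (rₐ + rₚ).
e = (1.527e+11 − 8.394e+09) / (1.527e+11 + 8.394e+09) = 1.44306e+11 / 1.61094e+11 ≈ 0.8958.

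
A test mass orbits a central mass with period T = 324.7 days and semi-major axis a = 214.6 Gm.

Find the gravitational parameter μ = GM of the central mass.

Convert to SI: T = 324.7 days = 2.80541e+07 s; a = 214.6 Gm = 2.146e+11 m.
GM = 4π² · a³ / T².
GM = 4π² · (2.146e+11)³ / (2.80541e+07)² m³/s² ≈ 4.957e+20 m³/s² = 4.957 × 10^20 m³/s².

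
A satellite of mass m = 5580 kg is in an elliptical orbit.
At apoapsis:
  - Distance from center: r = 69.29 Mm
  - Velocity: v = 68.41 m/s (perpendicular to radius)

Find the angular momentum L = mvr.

Convert to SI: r = 69.29 Mm = 6.929e+07 m.
Since v is perpendicular to r, L = m · v · r.
L = 5580 · 68.41 · 6.929e+07 kg·m²/s ≈ 2.645e+13 kg·m²/s.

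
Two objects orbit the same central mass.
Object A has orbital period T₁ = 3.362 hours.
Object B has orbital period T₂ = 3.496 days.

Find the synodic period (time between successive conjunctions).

Convert to SI: T₁ = 3.362 hours = 12103.2 s; T₂ = 3.496 days = 302054 s.
T_syn = |T₁ · T₂ / (T₁ − T₂)|.
T_syn = |12103.2 · 302054 / (12103.2 − 302054)| s ≈ 1.261e+04 s = 3.502 hours.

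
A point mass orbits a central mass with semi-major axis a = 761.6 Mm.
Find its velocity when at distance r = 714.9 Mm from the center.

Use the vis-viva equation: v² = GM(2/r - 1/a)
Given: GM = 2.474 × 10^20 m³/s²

Convert to SI: a = 761.6 Mm = 7.616e+08 m; r = 714.9 Mm = 7.149e+08 m.
Vis-viva: v = √(GM · (2/r − 1/a)).
2/r − 1/a = 2/7.149e+08 − 1/7.616e+08 = 1.48457e-09 m⁻¹.
v = √(2.474e+20 · 1.48457e-09) m/s ≈ 6.06e+05 m/s = 606 km/s.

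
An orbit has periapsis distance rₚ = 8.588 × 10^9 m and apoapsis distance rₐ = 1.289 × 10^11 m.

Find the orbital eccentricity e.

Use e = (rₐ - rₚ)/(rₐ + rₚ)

e = (rₐ − rₚ) / (rₐ + rₚ).
e = (1.289e+11 − 8.588e+09) / (1.289e+11 + 8.588e+09) = 1.20312e+11 / 1.37488e+11 ≈ 0.8751.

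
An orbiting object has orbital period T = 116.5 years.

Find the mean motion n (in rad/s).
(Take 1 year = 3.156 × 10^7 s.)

Convert to SI: T = 116.5 years = 3.67674e+09 s.
n = 2π / T.
n = 2π / 3.67674e+09 s ≈ 1.709e-09 rad/s.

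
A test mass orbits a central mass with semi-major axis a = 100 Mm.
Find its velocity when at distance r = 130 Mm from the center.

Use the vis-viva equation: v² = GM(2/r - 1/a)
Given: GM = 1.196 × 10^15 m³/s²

Convert to SI: a = 100 Mm = 1e+08 m; r = 130 Mm = 1.3e+08 m.
Vis-viva: v = √(GM · (2/r − 1/a)).
2/r − 1/a = 2/1.3e+08 − 1/1e+08 = 5.38462e-09 m⁻¹.
v = √(1.196e+15 · 5.38462e-09) m/s ≈ 2538 m/s = 2.538 km/s.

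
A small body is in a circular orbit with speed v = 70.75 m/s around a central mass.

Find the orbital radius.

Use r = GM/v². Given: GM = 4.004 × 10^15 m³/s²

For a circular orbit, v² = GM / r, so r = GM / v².
r = 4.004e+15 / (70.75)² m ≈ 7.999e+11 m = 799.9 Gm.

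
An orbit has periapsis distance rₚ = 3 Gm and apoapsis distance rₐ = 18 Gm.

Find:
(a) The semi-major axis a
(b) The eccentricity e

Convert to SI: rₚ = 3 Gm = 3e+09 m; rₐ = 18 Gm = 1.8e+10 m.
(a) a = (rₚ + rₐ) / 2 = (3e+09 + 1.8e+10) / 2 ≈ 1.05e+10 m = 10.5 Gm.
(b) e = (rₐ − rₚ) / (rₐ + rₚ) = (1.8e+10 − 3e+09) / (1.8e+10 + 3e+09) ≈ 0.7143.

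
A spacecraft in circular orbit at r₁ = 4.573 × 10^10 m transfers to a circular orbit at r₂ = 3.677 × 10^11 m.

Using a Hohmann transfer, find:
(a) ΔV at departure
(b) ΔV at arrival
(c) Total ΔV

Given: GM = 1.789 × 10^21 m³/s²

Transfer semi-major axis: a_t = (r₁ + r₂)/2 = (4.573e+10 + 3.677e+11)/2 = 2.06715e+11 m.
Circular speeds: v₁ = √(GM/r₁) = 197790 m/s, v₂ = √(GM/r₂) = 69752.3 m/s.
Transfer speeds (vis-viva v² = GM(2/r − 1/a_t)): v₁ᵗ = 263794 m/s, v₂ᵗ = 32807.5 m/s.
(a) ΔV₁ = |v₁ᵗ − v₁| ≈ 6.6e+04 m/s = 66 km/s.
(b) ΔV₂ = |v₂ − v₂ᵗ| ≈ 3.694e+04 m/s = 36.94 km/s.
(c) ΔV_total = ΔV₁ + ΔV₂ ≈ 1.029e+05 m/s = 102.9 km/s.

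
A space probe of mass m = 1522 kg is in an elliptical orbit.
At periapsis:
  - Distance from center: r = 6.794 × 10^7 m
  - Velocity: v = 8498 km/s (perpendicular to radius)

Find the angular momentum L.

Convert to SI: v = 8498 km/s = 8.498e+06 m/s.
Since v is perpendicular to r, L = m · v · r.
L = 1522 · 8.498e+06 · 6.794e+07 kg·m²/s ≈ 8.787e+17 kg·m²/s.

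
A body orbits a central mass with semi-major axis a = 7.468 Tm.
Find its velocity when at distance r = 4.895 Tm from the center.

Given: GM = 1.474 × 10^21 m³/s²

Convert to SI: a = 7.468 Tm = 7.468e+12 m; r = 4.895 Tm = 4.895e+12 m.
Vis-viva: v = √(GM · (2/r − 1/a)).
2/r − 1/a = 2/4.895e+12 − 1/7.468e+12 = 2.74676e-13 m⁻¹.
v = √(1.474e+21 · 2.74676e-13) m/s ≈ 2.012e+04 m/s = 20.12 km/s.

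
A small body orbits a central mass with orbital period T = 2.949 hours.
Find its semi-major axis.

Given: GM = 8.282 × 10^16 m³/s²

Convert to SI: T = 2.949 hours = 10616.4 s.
Invert Kepler's third law: a = (GM · T² / (4π²))^(1/3).
Substituting T = 10616.4 s and GM = 8.282e+16 m³/s²:
a = (8.282e+16 · (10616.4)² / (4π²))^(1/3) m
a ≈ 6.184e+07 m = 61.84 Mm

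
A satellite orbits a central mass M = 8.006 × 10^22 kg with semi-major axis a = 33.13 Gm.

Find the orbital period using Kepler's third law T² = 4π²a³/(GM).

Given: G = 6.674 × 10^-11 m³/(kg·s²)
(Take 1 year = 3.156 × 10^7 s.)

Convert to SI: a = 33.13 Gm = 3.313e+10 m.
GM = G · M = 6.674e-11 · 8.006e+22 = 5.3432e+12 m³/s².
Kepler's third law: T = 2π √(a³ / GM).
Substituting a = 3.313e+10 m and GM = 5.3432e+12 m³/s²:
T = 2π √((3.313e+10)³ / 5.3432e+12) s
T ≈ 1.639e+10 s = 519.4 years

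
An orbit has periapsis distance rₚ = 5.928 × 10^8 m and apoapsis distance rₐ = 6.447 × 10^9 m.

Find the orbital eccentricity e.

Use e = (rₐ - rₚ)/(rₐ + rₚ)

e = (rₐ − rₚ) / (rₐ + rₚ).
e = (6.447e+09 − 5.928e+08) / (6.447e+09 + 5.928e+08) = 5.8542e+09 / 7.0398e+09 ≈ 0.8316.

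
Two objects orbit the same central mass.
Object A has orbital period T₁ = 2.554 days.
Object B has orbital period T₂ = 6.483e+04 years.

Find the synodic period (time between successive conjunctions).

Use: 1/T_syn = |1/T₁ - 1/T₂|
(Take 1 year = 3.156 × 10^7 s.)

Convert to SI: T₁ = 2.554 days = 220666 s; T₂ = 6.483e+04 years = 2.04603e+12 s.
T_syn = |T₁ · T₂ / (T₁ − T₂)|.
T_syn = |220666 · 2.04603e+12 / (220666 − 2.04603e+12)| s ≈ 2.207e+05 s = 2.554 days.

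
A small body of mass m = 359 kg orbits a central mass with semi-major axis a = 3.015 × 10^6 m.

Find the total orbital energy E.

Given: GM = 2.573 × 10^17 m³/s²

E = −GMm / (2a).
E = −2.573e+17 · 359 / (2 · 3.015e+06) J ≈ -1.532e+13 J = -15.32 TJ.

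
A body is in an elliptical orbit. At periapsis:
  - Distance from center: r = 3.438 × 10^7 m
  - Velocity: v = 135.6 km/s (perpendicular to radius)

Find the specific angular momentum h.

Convert to SI: v = 135.6 km/s = 135600 m/s.
With v perpendicular to r, h = r · v.
h = 3.438e+07 · 135600 m²/s ≈ 4.662e+12 m²/s.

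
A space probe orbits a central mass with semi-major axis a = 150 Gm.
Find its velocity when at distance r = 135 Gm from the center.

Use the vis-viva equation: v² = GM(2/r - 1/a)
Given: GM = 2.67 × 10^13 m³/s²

Convert to SI: a = 150 Gm = 1.5e+11 m; r = 135 Gm = 1.35e+11 m.
Vis-viva: v = √(GM · (2/r − 1/a)).
2/r − 1/a = 2/1.35e+11 − 1/1.5e+11 = 8.14815e-12 m⁻¹.
v = √(2.67e+13 · 8.14815e-12) m/s ≈ 14.75 m/s = 14.75 m/s.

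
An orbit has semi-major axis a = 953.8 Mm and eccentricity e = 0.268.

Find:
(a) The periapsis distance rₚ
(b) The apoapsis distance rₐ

Convert to SI: a = 953.8 Mm = 9.538e+08 m.
(a) rₚ = a(1 − e) = 9.538e+08 · (1 − 0.268) = 9.538e+08 · 0.732 ≈ 6.982e+08 m = 698.2 Mm.
(b) rₐ = a(1 + e) = 9.538e+08 · (1 + 0.268) = 9.538e+08 · 1.268 ≈ 1.209e+09 m = 1.209 Gm.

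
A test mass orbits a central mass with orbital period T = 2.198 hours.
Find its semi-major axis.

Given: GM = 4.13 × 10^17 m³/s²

Convert to SI: T = 2.198 hours = 7912.8 s.
Invert Kepler's third law: a = (GM · T² / (4π²))^(1/3).
Substituting T = 7912.8 s and GM = 4.13e+17 m³/s²:
a = (4.13e+17 · (7912.8)² / (4π²))^(1/3) m
a ≈ 8.685e+07 m = 86.85 Mm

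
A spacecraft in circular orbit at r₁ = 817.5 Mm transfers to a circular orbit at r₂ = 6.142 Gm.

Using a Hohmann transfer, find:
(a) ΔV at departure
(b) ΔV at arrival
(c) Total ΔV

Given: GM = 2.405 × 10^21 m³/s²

Convert to SI: r₁ = 817.5 Mm = 8.175e+08 m; r₂ = 6.142 Gm = 6.142e+09 m.
Transfer semi-major axis: a_t = (r₁ + r₂)/2 = (8.175e+08 + 6.142e+09)/2 = 3.47975e+09 m.
Circular speeds: v₁ = √(GM/r₁) = 1.7152e+06 m/s, v₂ = √(GM/r₂) = 625753 m/s.
Transfer speeds (vis-viva v² = GM(2/r − 1/a_t)): v₁ᵗ = 2.27874e+06 m/s, v₂ᵗ = 303300 m/s.
(a) ΔV₁ = |v₁ᵗ − v₁| ≈ 5.635e+05 m/s = 563.5 km/s.
(b) ΔV₂ = |v₂ − v₂ᵗ| ≈ 3.225e+05 m/s = 322.5 km/s.
(c) ΔV_total = ΔV₁ + ΔV₂ ≈ 8.86e+05 m/s = 886 km/s.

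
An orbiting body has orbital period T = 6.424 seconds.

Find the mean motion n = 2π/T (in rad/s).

n = 2π / T.
n = 2π / 6.424 s ≈ 0.9781 rad/s.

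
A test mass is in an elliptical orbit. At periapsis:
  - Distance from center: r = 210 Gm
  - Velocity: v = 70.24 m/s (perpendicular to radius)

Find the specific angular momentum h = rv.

Convert to SI: r = 210 Gm = 2.1e+11 m.
With v perpendicular to r, h = r · v.
h = 2.1e+11 · 70.24 m²/s ≈ 1.475e+13 m²/s.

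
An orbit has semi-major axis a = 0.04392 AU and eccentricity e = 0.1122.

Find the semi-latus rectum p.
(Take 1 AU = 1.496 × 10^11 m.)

Convert to SI: a = 0.04392 AU = 6.57043e+09 m.
p = a (1 − e²).
p = 6.57043e+09 · (1 − (0.1122)²) = 6.57043e+09 · 0.987411 ≈ 6.488e+09 m = 0.04337 AU.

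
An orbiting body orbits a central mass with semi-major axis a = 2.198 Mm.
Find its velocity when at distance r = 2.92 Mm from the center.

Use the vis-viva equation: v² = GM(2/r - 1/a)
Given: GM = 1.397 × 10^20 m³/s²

Convert to SI: a = 2.198 Mm = 2.198e+06 m; r = 2.92 Mm = 2.92e+06 m.
Vis-viva: v = √(GM · (2/r − 1/a)).
2/r − 1/a = 2/2.92e+06 − 1/2.198e+06 = 2.29972e-07 m⁻¹.
v = √(1.397e+20 · 2.29972e-07) m/s ≈ 5.668e+06 m/s = 5668 km/s.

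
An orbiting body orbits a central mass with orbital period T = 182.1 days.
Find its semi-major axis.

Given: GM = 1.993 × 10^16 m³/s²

Convert to SI: T = 182.1 days = 1.57334e+07 s.
Invert Kepler's third law: a = (GM · T² / (4π²))^(1/3).
Substituting T = 1.57334e+07 s and GM = 1.993e+16 m³/s²:
a = (1.993e+16 · (1.57334e+07)² / (4π²))^(1/3) m
a ≈ 5e+09 m = 5 Gm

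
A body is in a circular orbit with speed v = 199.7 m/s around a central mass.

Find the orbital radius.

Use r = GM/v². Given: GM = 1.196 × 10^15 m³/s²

For a circular orbit, v² = GM / r, so r = GM / v².
r = 1.196e+15 / (199.7)² m ≈ 2.999e+10 m = 29.99 Gm.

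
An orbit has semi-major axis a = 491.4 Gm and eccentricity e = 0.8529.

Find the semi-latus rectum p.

Convert to SI: a = 491.4 Gm = 4.914e+11 m.
p = a (1 − e²).
p = 4.914e+11 · (1 − (0.8529)²) = 4.914e+11 · 0.272562 ≈ 1.339e+11 m = 133.9 Gm.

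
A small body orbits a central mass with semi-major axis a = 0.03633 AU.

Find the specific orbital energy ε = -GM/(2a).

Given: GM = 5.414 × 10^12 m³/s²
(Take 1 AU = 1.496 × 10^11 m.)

Convert to SI: a = 0.03633 AU = 5.43497e+09 m.
ε = −GM / (2a).
ε = −5.414e+12 / (2 · 5.43497e+09) J/kg ≈ -498.1 J/kg = -498.1 J/kg.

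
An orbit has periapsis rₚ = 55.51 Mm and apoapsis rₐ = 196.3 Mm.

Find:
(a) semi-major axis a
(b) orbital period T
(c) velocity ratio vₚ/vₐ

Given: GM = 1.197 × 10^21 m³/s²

Convert to SI: rₚ = 55.51 Mm = 5.551e+07 m; rₐ = 196.3 Mm = 1.963e+08 m.
(a) a = (rₚ + rₐ)/2 = (5.551e+07 + 1.963e+08)/2 ≈ 1.259e+08 m
(b) With a = (rₚ + rₐ)/2 = 1.25905e+08 m, T = 2π √(a³/GM) = 2π √((1.25905e+08)³/1.197e+21) s ≈ 256.6 s
(c) Conservation of angular momentum (rₚvₚ = rₐvₐ) gives vₚ/vₐ = rₐ/rₚ = 1.963e+08/5.551e+07 ≈ 3.536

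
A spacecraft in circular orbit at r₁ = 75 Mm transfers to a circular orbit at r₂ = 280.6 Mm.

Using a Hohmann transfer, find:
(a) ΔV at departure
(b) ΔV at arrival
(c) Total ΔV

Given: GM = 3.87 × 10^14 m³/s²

Convert to SI: r₁ = 75 Mm = 7.5e+07 m; r₂ = 280.6 Mm = 2.806e+08 m.
Transfer semi-major axis: a_t = (r₁ + r₂)/2 = (7.5e+07 + 2.806e+08)/2 = 1.778e+08 m.
Circular speeds: v₁ = √(GM/r₁) = 2271.56 m/s, v₂ = √(GM/r₂) = 1174.39 m/s.
Transfer speeds (vis-viva v² = GM(2/r − 1/a_t)): v₁ᵗ = 2853.66 m/s, v₂ᵗ = 762.74 m/s.
(a) ΔV₁ = |v₁ᵗ − v₁| ≈ 582.1 m/s = 582.1 m/s.
(b) ΔV₂ = |v₂ − v₂ᵗ| ≈ 411.6 m/s = 411.6 m/s.
(c) ΔV_total = ΔV₁ + ΔV₂ ≈ 993.7 m/s = 993.7 m/s.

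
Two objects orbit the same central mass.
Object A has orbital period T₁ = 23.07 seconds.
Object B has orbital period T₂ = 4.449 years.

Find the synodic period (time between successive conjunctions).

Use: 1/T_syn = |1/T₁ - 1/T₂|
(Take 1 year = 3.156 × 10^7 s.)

Convert to SI: T₂ = 4.449 years = 1.4041e+08 s.
T_syn = |T₁ · T₂ / (T₁ − T₂)|.
T_syn = |23.07 · 1.4041e+08 / (23.07 − 1.4041e+08)| s ≈ 23.07 s = 23.07 seconds.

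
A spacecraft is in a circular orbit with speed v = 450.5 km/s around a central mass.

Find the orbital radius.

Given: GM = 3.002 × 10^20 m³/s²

Convert to SI: v = 450.5 km/s = 450500 m/s.
For a circular orbit, v² = GM / r, so r = GM / v².
r = 3.002e+20 / (450500)² m ≈ 1.479e+09 m = 1.479 Gm.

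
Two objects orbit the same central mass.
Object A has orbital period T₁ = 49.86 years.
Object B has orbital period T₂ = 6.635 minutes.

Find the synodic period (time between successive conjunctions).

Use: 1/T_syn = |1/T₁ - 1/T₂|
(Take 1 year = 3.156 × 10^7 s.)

Convert to SI: T₁ = 49.86 years = 1.57358e+09 s; T₂ = 6.635 minutes = 398.1 s.
T_syn = |T₁ · T₂ / (T₁ − T₂)|.
T_syn = |1.57358e+09 · 398.1 / (1.57358e+09 − 398.1)| s ≈ 398.1 s = 6.635 minutes.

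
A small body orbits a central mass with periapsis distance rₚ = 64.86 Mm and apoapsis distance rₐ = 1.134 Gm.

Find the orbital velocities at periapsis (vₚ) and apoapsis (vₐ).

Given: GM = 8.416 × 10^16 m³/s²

Convert to SI: rₚ = 64.86 Mm = 6.486e+07 m; rₐ = 1.134 Gm = 1.134e+09 m.
Use the vis-viva equation v² = GM(2/r − 1/a) with a = (rₚ + rₐ)/2 = (6.486e+07 + 1.134e+09)/2 = 5.9943e+08 m.
vₚ = √(GM · (2/rₚ − 1/a)) = √(8.416e+16 · (2/6.486e+07 − 1/5.9943e+08)) m/s ≈ 4.955e+04 m/s = 49.55 km/s.
vₐ = √(GM · (2/rₐ − 1/a)) = √(8.416e+16 · (2/1.134e+09 − 1/5.9943e+08)) m/s ≈ 2834 m/s = 2.834 km/s.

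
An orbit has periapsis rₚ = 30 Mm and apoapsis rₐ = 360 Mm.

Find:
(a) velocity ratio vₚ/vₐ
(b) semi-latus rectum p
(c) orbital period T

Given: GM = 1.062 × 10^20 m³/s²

Convert to SI: rₚ = 30 Mm = 3e+07 m; rₐ = 360 Mm = 3.6e+08 m.
(a) Conservation of angular momentum (rₚvₚ = rₐvₐ) gives vₚ/vₐ = rₐ/rₚ = 3.6e+08/3e+07 ≈ 12
(b) From a = (rₚ + rₐ)/2 = 1.95e+08 m and e = (rₐ − rₚ)/(rₐ + rₚ) = 0.846154, p = a(1 − e²) = 1.95e+08 · (1 − (0.846154)²) ≈ 5.538e+07 m
(c) With a = (rₚ + rₐ)/2 = 1.95e+08 m, T = 2π √(a³/GM) = 2π √((1.95e+08)³/1.062e+20) s ≈ 1660 s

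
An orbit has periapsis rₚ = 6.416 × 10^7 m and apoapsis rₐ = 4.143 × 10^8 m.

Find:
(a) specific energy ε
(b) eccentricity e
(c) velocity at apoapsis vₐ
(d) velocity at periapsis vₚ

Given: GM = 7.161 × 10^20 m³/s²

(a) With a = (rₚ + rₐ)/2 = 2.3923e+08 m, ε = −GM/(2a) = −7.161e+20/(2 · 2.3923e+08) J/kg ≈ -1.497e+12 J/kg
(b) e = (rₐ − rₚ)/(rₐ + rₚ) = (4.143e+08 − 6.416e+07)/(4.143e+08 + 6.416e+07) ≈ 0.7318
(c) With a = (rₚ + rₐ)/2 = 2.3923e+08 m, vₐ = √(GM (2/rₐ − 1/a)) = √(7.161e+20 · (2/4.143e+08 − 1/2.3923e+08)) m/s ≈ 6.809e+05 m/s
(d) With a = (rₚ + rₐ)/2 = 2.3923e+08 m, vₚ = √(GM (2/rₚ − 1/a)) = √(7.161e+20 · (2/6.416e+07 − 1/2.3923e+08)) m/s ≈ 4.396e+06 m/s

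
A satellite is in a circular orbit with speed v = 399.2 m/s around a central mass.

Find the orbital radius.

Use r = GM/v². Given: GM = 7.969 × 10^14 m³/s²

For a circular orbit, v² = GM / r, so r = GM / v².
r = 7.969e+14 / (399.2)² m ≈ 5.001e+09 m = 5.001 Gm.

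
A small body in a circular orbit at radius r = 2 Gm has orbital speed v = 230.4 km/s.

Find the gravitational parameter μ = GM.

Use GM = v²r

Convert to SI: r = 2 Gm = 2e+09 m; v = 230.4 km/s = 230400 m/s.
For a circular orbit v² = GM/r, so GM = v² · r.
GM = (230400)² · 2e+09 m³/s² ≈ 1.062e+20 m³/s² = 1.062 × 10^20 m³/s².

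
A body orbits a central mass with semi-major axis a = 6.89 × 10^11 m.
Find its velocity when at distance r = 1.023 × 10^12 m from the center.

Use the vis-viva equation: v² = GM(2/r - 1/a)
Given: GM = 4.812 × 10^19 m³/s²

Vis-viva: v = √(GM · (2/r − 1/a)).
2/r − 1/a = 2/1.023e+12 − 1/6.89e+11 = 5.03655e-13 m⁻¹.
v = √(4.812e+19 · 5.03655e-13) m/s ≈ 4923 m/s = 4.923 km/s.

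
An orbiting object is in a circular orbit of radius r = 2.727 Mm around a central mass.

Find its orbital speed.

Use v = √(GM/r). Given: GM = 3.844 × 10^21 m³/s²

Convert to SI: r = 2.727 Mm = 2.727e+06 m.
For a circular orbit, gravity supplies the centripetal force, so v = √(GM / r).
v = √(3.844e+21 / 2.727e+06) m/s ≈ 3.754e+07 m/s = 3.754e+04 km/s.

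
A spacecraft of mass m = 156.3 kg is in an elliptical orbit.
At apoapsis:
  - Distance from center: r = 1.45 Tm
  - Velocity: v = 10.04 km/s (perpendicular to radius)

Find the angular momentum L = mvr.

Convert to SI: r = 1.45 Tm = 1.45e+12 m; v = 10.04 km/s = 10040 m/s.
Since v is perpendicular to r, L = m · v · r.
L = 156.3 · 10040 · 1.45e+12 kg·m²/s ≈ 2.275e+18 kg·m²/s.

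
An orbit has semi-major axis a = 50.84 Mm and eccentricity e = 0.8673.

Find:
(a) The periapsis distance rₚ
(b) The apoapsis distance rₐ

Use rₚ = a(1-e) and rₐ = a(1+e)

Convert to SI: a = 50.84 Mm = 5.084e+07 m.
(a) rₚ = a(1 − e) = 5.084e+07 · (1 − 0.8673) = 5.084e+07 · 0.1327 ≈ 6.746e+06 m = 6.746 Mm.
(b) rₐ = a(1 + e) = 5.084e+07 · (1 + 0.8673) = 5.084e+07 · 1.8673 ≈ 9.493e+07 m = 94.93 Mm.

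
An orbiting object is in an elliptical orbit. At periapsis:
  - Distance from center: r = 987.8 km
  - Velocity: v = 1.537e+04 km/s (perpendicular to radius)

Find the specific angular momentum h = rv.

Convert to SI: r = 987.8 km = 987800 m; v = 1.537e+04 km/s = 1.537e+07 m/s.
With v perpendicular to r, h = r · v.
h = 987800 · 1.537e+07 m²/s ≈ 1.518e+13 m²/s.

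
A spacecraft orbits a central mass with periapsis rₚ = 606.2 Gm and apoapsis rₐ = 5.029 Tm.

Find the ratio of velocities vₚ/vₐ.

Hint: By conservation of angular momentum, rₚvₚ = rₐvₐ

Convert to SI: rₚ = 606.2 Gm = 6.062e+11 m; rₐ = 5.029 Tm = 5.029e+12 m.
Conservation of angular momentum gives rₚvₚ = rₐvₐ, so vₚ/vₐ = rₐ/rₚ.
vₚ/vₐ = 5.029e+12 / 6.062e+11 ≈ 8.296.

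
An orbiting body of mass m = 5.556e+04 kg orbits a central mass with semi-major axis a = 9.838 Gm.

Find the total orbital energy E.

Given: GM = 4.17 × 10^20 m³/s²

Convert to SI: a = 9.838 Gm = 9.838e+09 m.
E = −GMm / (2a).
E = −4.17e+20 · 5.556e+04 / (2 · 9.838e+09) J ≈ -1.178e+15 J = -1.178 PJ.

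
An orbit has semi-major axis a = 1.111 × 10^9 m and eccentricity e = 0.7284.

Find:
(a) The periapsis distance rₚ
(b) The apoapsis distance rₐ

(a) rₚ = a(1 − e) = 1.111e+09 · (1 − 0.7284) = 1.111e+09 · 0.2716 ≈ 3.017e+08 m = 3.017 × 10^8 m.
(b) rₐ = a(1 + e) = 1.111e+09 · (1 + 0.7284) = 1.111e+09 · 1.7284 ≈ 1.92e+09 m = 1.92 × 10^9 m.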